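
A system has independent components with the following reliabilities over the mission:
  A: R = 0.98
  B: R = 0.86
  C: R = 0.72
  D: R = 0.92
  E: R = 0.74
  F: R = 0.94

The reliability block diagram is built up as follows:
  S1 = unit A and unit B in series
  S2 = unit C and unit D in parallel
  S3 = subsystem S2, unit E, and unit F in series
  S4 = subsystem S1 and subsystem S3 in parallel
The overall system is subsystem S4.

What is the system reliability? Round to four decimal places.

Series (A and B): 0.980000 × 0.860000 = 0.842800
Parallel (C and D): 1 − (1 − 0.720000)(1 − 0.920000) = 0.977600
Series ([0.977600], E, and F): 0.977600 × 0.740000 × 0.940000 = 0.680019
Parallel ([0.842800] and [0.680019]): 1 − (1 − 0.842800)(1 − 0.680019) = 0.9497

0.9497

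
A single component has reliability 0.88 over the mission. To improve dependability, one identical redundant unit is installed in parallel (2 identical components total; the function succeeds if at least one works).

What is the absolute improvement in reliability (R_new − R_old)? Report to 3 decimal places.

0.106

R_before = 0.88
R_after = 1 − (1 − 0.88)^2 = 0.986
ΔR = 0.986 − 0.88 = 0.106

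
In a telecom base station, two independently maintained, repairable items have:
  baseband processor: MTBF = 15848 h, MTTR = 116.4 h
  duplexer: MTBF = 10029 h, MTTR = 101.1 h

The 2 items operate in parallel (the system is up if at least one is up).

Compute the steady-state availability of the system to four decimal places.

A(baseband processor) = MTBF/(MTBF+MTTR) = 15848/(15848+116.4) = 0.992709
A(duplexer) = MTBF/(MTBF+MTTR) = 10029/(10029+101.1) = 0.990020
Parallel availability: 1 − (1 − 0.992709)(1 − 0.990020) = 0.9999

0.9999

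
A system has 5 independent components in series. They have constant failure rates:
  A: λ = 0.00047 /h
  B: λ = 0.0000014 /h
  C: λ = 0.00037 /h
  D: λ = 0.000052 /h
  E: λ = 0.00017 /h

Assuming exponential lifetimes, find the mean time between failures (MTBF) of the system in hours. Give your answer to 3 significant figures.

Series of exponential components: λ_sys = Σ λ_i
λ_sys = 0.00047 + 0.0000014 + 0.00037 + 0.000052 + 0.00017 = 1.0634e-03 /h
MTBF = 1 / λ_sys = 940 h

940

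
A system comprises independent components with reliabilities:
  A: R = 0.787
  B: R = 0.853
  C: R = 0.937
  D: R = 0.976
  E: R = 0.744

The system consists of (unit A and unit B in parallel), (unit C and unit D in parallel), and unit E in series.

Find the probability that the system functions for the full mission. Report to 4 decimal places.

Parallel (A and B): 1 − (1 − 0.787000)(1 − 0.853000) = 0.968689
Parallel (C and D): 1 − (1 − 0.937000)(1 − 0.976000) = 0.998488
Series ([0.968689], [0.998488], and E): 0.968689 × 0.998488 × 0.744000 = 0.7196

0.7196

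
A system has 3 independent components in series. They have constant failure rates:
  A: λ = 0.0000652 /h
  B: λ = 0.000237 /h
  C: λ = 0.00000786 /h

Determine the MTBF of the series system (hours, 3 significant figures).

3230

Series of exponential components: λ_sys = Σ λ_i
λ_sys = 0.0000652 + 0.000237 + 0.00000786 = 3.1006e-04 /h
MTBF = 1 / λ_sys = 3230 h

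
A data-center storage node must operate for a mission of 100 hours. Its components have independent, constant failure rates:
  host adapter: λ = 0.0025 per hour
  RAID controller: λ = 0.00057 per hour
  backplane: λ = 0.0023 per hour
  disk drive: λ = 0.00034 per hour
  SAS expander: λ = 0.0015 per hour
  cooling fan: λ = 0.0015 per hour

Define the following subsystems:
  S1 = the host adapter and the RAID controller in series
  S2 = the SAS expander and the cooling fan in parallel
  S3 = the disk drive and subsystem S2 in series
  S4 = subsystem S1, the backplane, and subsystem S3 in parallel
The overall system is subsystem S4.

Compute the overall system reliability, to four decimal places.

R(host adapter) = exp(−0.0025 × 100) = 0.778801
R(RAID controller) = exp(−0.00057 × 100) = 0.944594
R(backplane) = exp(−0.0023 × 100) = 0.794534
R(disk drive) = exp(−0.00034 × 100) = 0.966572
R(SAS expander) = exp(−0.0015 × 100) = 0.860708
R(cooling fan) = exp(−0.0015 × 100) = 0.860708
Series (host adapter and RAID controller): 0.778801 × 0.944594 = 0.735651
Parallel (SAS expander and cooling fan): 1 − (1 − 0.860708)(1 − 0.860708) = 0.980598
Series (disk drive and [0.980598]): 0.966572 × 0.980598 = 0.947819
Parallel ([0.735651], backplane, and [0.947819]): 1 − (1 − 0.735651)(1 − 0.794534)(1 − 0.947819) = 0.9972

0.9972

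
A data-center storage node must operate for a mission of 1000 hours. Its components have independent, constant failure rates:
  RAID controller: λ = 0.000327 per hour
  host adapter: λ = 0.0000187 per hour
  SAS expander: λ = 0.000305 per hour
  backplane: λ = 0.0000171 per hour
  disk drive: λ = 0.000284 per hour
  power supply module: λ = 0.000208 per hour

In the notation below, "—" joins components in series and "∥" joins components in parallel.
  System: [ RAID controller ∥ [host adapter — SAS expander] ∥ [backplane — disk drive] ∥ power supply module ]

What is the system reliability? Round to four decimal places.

R(RAID controller) = exp(−0.000327 × 1000) = 0.721084
R(host adapter) = exp(−0.0000187 × 1000) = 0.981474
R(SAS expander) = exp(−0.000305 × 1000) = 0.737123
R(backplane) = exp(−0.0000171 × 1000) = 0.983045
R(disk drive) = exp(−0.000284 × 1000) = 0.752767
R(power supply module) = exp(−0.000208 × 1000) = 0.812207
Series (host adapter and SAS expander): 0.981474 × 0.737123 = 0.723467
Series (backplane and disk drive): 0.983045 × 0.752767 = 0.740004
Parallel (RAID controller, [0.723467], [0.740004], and power supply module): 1 − (1 − 0.721084)(1 − 0.723467)(1 − 0.740004)(1 − 0.812207) = 0.9962

0.9962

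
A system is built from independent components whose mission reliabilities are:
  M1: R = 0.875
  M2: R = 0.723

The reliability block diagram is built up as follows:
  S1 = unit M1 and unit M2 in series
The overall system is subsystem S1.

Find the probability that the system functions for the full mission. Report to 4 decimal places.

0.6326

Series (M1 and M2): 0.875000 × 0.723000 = 0.6326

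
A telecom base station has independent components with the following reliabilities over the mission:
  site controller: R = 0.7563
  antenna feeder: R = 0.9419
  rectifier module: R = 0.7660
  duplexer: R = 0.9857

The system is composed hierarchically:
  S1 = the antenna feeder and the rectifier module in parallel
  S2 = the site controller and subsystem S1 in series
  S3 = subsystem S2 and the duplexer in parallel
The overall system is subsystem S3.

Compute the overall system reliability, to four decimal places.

0.9964

Parallel (antenna feeder and rectifier module): 1 − (1 − 0.941900)(1 − 0.766000) = 0.986405
Series (site controller and [0.986405]): 0.756300 × 0.986405 = 0.746018
Parallel ([0.746018] and duplexer): 1 − (1 − 0.746018)(1 − 0.985700) = 0.9964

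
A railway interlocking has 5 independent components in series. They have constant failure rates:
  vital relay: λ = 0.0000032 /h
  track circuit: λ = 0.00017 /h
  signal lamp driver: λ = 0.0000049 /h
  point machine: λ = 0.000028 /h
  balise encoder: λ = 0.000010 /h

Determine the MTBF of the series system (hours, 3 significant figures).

4630

Series of exponential components: λ_sys = Σ λ_i
λ_sys = 0.0000032 + 0.00017 + 0.0000049 + 0.000028 + 0.000010 = 2.1610e-04 /h
MTBF = 1 / λ_sys = 4630 h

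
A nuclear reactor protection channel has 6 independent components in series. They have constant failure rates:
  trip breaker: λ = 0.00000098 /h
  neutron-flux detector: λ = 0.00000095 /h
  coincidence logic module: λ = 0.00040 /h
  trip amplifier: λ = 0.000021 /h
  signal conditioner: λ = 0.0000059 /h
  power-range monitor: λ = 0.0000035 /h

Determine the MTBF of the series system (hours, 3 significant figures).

Series of exponential components: λ_sys = Σ λ_i
λ_sys = 0.00000098 + 0.00000095 + 0.00040 + 0.000021 + 0.0000059 + 0.0000035 = 4.3233e-04 /h
MTBF = 1 / λ_sys = 2310 h

2310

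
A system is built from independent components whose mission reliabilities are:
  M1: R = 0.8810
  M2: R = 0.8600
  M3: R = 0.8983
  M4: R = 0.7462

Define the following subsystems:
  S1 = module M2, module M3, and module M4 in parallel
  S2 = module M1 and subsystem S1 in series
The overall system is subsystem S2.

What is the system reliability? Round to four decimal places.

Parallel (M2, M3, and M4): 1 − (1 − 0.860000)(1 − 0.898300)(1 − 0.746200) = 0.996386
Series (M1 and [0.996386]): 0.881000 × 0.996386 = 0.8778

0.8778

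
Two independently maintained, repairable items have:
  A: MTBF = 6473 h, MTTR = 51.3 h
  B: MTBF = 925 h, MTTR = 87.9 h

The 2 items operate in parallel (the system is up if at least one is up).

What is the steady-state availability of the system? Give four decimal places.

A(A) = MTBF/(MTBF+MTTR) = 6473/(6473+51.3) = 0.992137
A(B) = MTBF/(MTBF+MTTR) = 925/(925+87.9) = 0.913219
Parallel availability: 1 − (1 − 0.992137)(1 − 0.913219) = 0.9993

0.9993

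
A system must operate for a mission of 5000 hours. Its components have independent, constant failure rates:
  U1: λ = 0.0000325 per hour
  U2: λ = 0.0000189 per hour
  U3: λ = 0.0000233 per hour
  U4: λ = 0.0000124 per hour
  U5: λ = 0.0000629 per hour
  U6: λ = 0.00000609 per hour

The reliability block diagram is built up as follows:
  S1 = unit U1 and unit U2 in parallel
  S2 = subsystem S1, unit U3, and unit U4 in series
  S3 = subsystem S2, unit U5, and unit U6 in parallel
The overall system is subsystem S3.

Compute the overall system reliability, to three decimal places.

R(U1) = exp(−0.0000325 × 5000) = 0.85002
R(U2) = exp(−0.0000189 × 5000) = 0.90983
R(U3) = exp(−0.0000233 × 5000) = 0.89003
R(U4) = exp(−0.0000124 × 5000) = 0.93988
R(U5) = exp(−0.0000629 × 5000) = 0.73015
R(U6) = exp(−0.00000609 × 5000) = 0.97001
Parallel (U1 and U2): 1 − (1 − 0.85002)(1 − 0.90983) = 0.98648
Series ([0.98648], U3, and U4): 0.98648 × 0.89003 × 0.93988 = 0.82521
Parallel ([0.82521], U5, and U6): 1 − (1 − 0.82521)(1 − 0.73015)(1 − 0.97001) = 0.999

0.999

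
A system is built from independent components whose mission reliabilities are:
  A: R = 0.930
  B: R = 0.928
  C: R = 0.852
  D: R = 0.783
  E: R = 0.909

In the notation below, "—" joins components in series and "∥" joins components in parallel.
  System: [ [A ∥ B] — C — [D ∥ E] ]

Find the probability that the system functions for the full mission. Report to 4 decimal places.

Parallel (A and B): 1 − (1 − 0.930000)(1 − 0.928000) = 0.994960
Parallel (D and E): 1 − (1 − 0.783000)(1 − 0.909000) = 0.980253
Series ([0.994960], C, and [0.980253]): 0.994960 × 0.852000 × 0.980253 = 0.8310

0.8310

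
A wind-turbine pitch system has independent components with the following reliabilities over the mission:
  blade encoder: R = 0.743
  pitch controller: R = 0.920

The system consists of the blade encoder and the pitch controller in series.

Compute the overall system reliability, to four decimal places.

0.6836

Series (blade encoder and pitch controller): 0.743000 × 0.920000 = 0.6836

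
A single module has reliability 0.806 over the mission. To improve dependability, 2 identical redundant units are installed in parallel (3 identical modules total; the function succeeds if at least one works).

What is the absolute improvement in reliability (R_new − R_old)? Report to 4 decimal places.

0.1867

R_before = 0.806
R_after = 1 − (1 − 0.806)^3 = 0.9927
ΔR = 0.9927 − 0.806 = 0.1867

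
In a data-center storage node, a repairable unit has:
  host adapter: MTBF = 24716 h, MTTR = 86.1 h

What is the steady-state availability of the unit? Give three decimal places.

A(host adapter) = MTBF/(MTBF+MTTR) = 24716/(24716+86.1) = 0.997

0.997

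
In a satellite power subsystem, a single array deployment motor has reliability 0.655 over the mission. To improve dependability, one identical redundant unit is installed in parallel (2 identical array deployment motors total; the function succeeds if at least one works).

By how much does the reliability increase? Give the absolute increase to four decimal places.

R_before = 0.655
R_after = 1 − (1 − 0.655)^2 = 0.8810
ΔR = 0.8810 − 0.655 = 0.2260

0.2260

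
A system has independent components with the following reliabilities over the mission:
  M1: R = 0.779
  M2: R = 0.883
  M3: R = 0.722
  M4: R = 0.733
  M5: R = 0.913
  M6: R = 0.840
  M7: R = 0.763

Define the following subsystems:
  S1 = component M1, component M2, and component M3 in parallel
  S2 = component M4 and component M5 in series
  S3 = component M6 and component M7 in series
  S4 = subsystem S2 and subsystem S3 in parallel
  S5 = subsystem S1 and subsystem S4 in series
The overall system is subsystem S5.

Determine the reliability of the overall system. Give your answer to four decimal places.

0.8749

Parallel (M1, M2, and M3): 1 − (1 − 0.779000)(1 − 0.883000)(1 − 0.722000) = 0.992812
Series (M4 and M5): 0.733000 × 0.913000 = 0.669229
Series (M6 and M7): 0.840000 × 0.763000 = 0.640920
Parallel ([0.669229] and [0.640920]): 1 − (1 − 0.669229)(1 − 0.640920) = 0.881227
Series ([0.992812] and [0.881227]): 0.992812 × 0.881227 = 0.8749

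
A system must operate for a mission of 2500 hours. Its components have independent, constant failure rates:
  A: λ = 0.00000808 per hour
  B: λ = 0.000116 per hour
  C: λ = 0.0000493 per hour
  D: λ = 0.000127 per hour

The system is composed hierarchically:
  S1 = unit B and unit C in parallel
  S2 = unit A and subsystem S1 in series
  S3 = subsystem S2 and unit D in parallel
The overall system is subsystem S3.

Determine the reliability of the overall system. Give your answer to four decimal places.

R(A) = exp(−0.00000808 × 2500) = 0.980003
R(B) = exp(−0.000116 × 2500) = 0.748264
R(C) = exp(−0.0000493 × 2500) = 0.884043
R(D) = exp(−0.000127 × 2500) = 0.727967
Parallel (B and C): 1 − (1 − 0.748264)(1 − 0.884043) = 0.970809
Series (A and [0.970809]): 0.980003 × 0.970809 = 0.951396
Parallel ([0.951396] and D): 1 − (1 − 0.951396)(1 − 0.727967) = 0.9868

0.9868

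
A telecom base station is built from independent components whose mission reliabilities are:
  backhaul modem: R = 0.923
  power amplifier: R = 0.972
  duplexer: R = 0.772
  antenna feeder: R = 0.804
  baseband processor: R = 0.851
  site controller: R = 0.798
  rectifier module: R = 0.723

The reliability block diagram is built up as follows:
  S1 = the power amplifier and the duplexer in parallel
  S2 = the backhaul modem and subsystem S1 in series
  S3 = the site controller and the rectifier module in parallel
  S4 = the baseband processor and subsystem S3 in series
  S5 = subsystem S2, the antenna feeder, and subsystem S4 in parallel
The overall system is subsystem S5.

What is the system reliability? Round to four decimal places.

0.9968

Parallel (power amplifier and duplexer): 1 − (1 − 0.972000)(1 − 0.772000) = 0.993616
Series (backhaul modem and [0.993616]): 0.923000 × 0.993616 = 0.917108
Parallel (site controller and rectifier module): 1 − (1 − 0.798000)(1 − 0.723000) = 0.944046
Series (baseband processor and [0.944046]): 0.851000 × 0.944046 = 0.803383
Parallel ([0.917108], antenna feeder, and [0.803383]): 1 − (1 − 0.917108)(1 − 0.804000)(1 − 0.803383) = 0.9968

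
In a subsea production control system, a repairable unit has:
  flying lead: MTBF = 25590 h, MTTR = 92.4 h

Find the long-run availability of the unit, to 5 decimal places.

A(flying lead) = MTBF/(MTBF+MTTR) = 25590/(25590+92.4) = 0.99640

0.99640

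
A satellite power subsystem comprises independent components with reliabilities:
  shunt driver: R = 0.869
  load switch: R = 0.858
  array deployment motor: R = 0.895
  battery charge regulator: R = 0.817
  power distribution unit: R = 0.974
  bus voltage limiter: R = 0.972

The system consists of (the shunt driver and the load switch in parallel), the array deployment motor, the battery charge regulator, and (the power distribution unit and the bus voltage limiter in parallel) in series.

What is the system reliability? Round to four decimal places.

Parallel (shunt driver and load switch): 1 − (1 − 0.869000)(1 − 0.858000) = 0.981398
Parallel (power distribution unit and bus voltage limiter): 1 − (1 − 0.974000)(1 − 0.972000) = 0.999272
Series ([0.981398], array deployment motor, battery charge regulator, and [0.999272]): 0.981398 × 0.895000 × 0.817000 × 0.999272 = 0.7171

0.7171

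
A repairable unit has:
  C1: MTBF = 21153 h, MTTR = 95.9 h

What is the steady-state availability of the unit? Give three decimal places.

A(C1) = MTBF/(MTBF+MTTR) = 21153/(21153+95.9) = 0.995

0.995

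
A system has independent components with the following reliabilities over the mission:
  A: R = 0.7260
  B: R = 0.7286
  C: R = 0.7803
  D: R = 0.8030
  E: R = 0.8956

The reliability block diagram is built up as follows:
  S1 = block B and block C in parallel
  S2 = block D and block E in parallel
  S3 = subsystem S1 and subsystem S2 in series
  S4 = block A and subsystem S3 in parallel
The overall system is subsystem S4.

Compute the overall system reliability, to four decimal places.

Parallel (B and C): 1 − (1 − 0.728600)(1 − 0.780300) = 0.940373
Parallel (D and E): 1 − (1 − 0.803000)(1 − 0.895600) = 0.979433
Series ([0.940373] and [0.979433]): 0.940373 × 0.979433 = 0.921032
Parallel (A and [0.921032]): 1 − (1 − 0.726000)(1 − 0.921032) = 0.9784

0.9784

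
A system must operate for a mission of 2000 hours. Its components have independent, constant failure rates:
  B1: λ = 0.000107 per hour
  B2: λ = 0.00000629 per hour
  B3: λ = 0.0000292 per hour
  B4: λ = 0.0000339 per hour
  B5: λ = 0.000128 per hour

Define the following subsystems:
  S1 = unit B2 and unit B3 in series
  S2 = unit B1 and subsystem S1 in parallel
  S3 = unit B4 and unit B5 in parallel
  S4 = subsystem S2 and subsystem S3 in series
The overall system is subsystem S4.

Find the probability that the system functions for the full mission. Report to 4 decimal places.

0.9722

R(B1) = exp(−0.000107 × 2000) = 0.807348
R(B2) = exp(−0.00000629 × 2000) = 0.987499
R(B3) = exp(−0.0000292 × 2000) = 0.943273
R(B4) = exp(−0.0000339 × 2000) = 0.934447
R(B5) = exp(−0.000128 × 2000) = 0.774142
Series (B2 and B3): 0.987499 × 0.943273 = 0.931481
Parallel (B1 and [0.931481]): 1 − (1 − 0.807348)(1 − 0.931481) = 0.986800
Parallel (B4 and B5): 1 − (1 − 0.934447)(1 − 0.774142) = 0.985194
Series ([0.986800] and [0.985194]): 0.986800 × 0.985194 = 0.9722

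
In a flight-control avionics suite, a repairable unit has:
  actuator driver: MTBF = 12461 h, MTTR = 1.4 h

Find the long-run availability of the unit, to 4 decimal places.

A(actuator driver) = MTBF/(MTBF+MTTR) = 12461/(12461+1.4) = 0.9999

0.9999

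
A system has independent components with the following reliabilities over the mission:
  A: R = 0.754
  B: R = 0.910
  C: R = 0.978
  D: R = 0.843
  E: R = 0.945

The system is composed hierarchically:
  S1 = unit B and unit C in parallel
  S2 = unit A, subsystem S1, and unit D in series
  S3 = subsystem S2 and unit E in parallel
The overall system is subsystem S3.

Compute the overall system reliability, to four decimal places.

0.9799

Parallel (B and C): 1 − (1 − 0.910000)(1 − 0.978000) = 0.998020
Series (A, [0.998020], and D): 0.754000 × 0.998020 × 0.843000 = 0.634363
Parallel ([0.634363] and E): 1 − (1 − 0.634363)(1 − 0.945000) = 0.9799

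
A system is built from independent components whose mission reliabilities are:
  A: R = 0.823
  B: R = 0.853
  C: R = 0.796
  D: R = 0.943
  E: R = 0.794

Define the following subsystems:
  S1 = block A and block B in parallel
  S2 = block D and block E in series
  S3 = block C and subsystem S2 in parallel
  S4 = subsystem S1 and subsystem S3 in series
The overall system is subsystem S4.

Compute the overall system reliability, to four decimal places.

Parallel (A and B): 1 − (1 − 0.823000)(1 − 0.853000) = 0.973981
Series (D and E): 0.943000 × 0.794000 = 0.748742
Parallel (C and [0.748742]): 1 − (1 − 0.796000)(1 − 0.748742) = 0.948743
Series ([0.973981] and [0.948743]): 0.973981 × 0.948743 = 0.9241

0.9241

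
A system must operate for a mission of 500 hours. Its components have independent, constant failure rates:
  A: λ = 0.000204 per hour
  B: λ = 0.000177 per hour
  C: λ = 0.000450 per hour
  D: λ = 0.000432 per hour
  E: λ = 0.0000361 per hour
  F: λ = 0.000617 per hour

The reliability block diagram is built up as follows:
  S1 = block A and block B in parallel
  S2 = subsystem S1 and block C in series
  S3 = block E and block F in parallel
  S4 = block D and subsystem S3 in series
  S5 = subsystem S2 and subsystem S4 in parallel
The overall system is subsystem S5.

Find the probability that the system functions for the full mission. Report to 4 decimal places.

0.9588

R(A) = exp(−0.000204 × 500) = 0.903030
R(B) = exp(−0.000177 × 500) = 0.915303
R(C) = exp(−0.000450 × 500) = 0.798516
R(D) = exp(−0.000432 × 500) = 0.805735
R(E) = exp(−0.0000361 × 500) = 0.982112
R(F) = exp(−0.000617 × 500) = 0.734548
Parallel (A and B): 1 − (1 − 0.903030)(1 − 0.915303) = 0.991787
Series ([0.991787] and C): 0.991787 × 0.798516 = 0.791958
Parallel (E and F): 1 − (1 − 0.982112)(1 − 0.734548) = 0.995252
Series (D and [0.995252]): 0.805735 × 0.995252 = 0.801909
Parallel ([0.791958] and [0.801909]): 1 − (1 − 0.791958)(1 − 0.801909) = 0.9588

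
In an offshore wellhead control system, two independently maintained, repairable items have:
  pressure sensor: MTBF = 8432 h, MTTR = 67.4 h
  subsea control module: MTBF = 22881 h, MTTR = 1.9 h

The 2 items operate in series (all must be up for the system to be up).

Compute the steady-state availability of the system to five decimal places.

0.99199

A(pressure sensor) = MTBF/(MTBF+MTTR) = 8432/(8432+67.4) = 0.992070
A(subsea control module) = MTBF/(MTBF+MTTR) = 22881/(22881+1.9) = 0.999917
Series availability: 0.992070 × 0.999917 = 0.99199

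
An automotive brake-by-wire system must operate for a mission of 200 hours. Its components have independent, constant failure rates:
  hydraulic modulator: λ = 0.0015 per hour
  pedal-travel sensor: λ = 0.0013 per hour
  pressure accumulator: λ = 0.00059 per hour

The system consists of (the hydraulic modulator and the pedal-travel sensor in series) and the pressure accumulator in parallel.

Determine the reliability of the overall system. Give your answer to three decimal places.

0.952

R(hydraulic modulator) = exp(−0.0015 × 200) = 0.74082
R(pedal-travel sensor) = exp(−0.0013 × 200) = 0.77105
R(pressure accumulator) = exp(−0.00059 × 200) = 0.88870
Series (hydraulic modulator and pedal-travel sensor): 0.74082 × 0.77105 = 0.57121
Parallel ([0.57121] and pressure accumulator): 1 − (1 − 0.57121)(1 − 0.88870) = 0.952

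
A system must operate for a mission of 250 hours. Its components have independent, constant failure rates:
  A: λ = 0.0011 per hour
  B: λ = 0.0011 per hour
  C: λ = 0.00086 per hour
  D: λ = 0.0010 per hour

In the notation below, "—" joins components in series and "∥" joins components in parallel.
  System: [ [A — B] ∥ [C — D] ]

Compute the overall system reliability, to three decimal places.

R(A) = exp(−0.0011 × 250) = 0.75957
R(B) = exp(−0.0011 × 250) = 0.75957
R(C) = exp(−0.00086 × 250) = 0.80654
R(D) = exp(−0.0010 × 250) = 0.77880
Series (A and B): 0.75957 × 0.75957 = 0.57695
Series (C and D): 0.80654 × 0.77880 = 0.62813
Parallel ([0.57695] and [0.62813]): 1 − (1 − 0.57695)(1 − 0.62813) = 0.843

0.843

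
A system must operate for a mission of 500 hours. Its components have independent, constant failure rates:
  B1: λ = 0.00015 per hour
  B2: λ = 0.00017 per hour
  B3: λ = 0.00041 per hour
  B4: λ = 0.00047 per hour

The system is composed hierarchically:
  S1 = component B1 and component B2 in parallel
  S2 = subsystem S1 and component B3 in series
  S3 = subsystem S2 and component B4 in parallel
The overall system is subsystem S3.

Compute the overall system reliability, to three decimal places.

R(B1) = exp(−0.00015 × 500) = 0.92774
R(B2) = exp(−0.00017 × 500) = 0.91851
R(B3) = exp(−0.00041 × 500) = 0.81465
R(B4) = exp(−0.00047 × 500) = 0.79057
Parallel (B1 and B2): 1 − (1 − 0.92774)(1 − 0.91851) = 0.99411
Series ([0.99411] and B3): 0.99411 × 0.81465 = 0.80985
Parallel ([0.80985] and B4): 1 − (1 − 0.80985)(1 − 0.79057) = 0.960

0.960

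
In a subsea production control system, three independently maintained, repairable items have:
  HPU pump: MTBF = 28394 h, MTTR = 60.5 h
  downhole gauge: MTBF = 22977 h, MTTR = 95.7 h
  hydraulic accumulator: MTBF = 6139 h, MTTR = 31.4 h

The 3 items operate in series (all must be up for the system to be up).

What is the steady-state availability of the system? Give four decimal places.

0.9887

A(HPU pump) = MTBF/(MTBF+MTTR) = 28394/(28394+60.5) = 0.997874
A(downhole gauge) = MTBF/(MTBF+MTTR) = 22977/(22977+95.7) = 0.995852
A(hydraulic accumulator) = MTBF/(MTBF+MTTR) = 6139/(6139+31.4) = 0.994911
Series availability: 0.997874 × 0.995852 × 0.994911 = 0.9887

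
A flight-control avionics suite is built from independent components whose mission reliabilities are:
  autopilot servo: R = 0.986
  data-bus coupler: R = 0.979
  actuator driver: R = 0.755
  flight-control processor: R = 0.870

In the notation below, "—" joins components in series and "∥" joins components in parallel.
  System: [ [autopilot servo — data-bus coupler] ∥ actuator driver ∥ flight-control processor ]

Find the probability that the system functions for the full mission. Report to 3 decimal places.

Series (autopilot servo and data-bus coupler): 0.98600 × 0.97900 = 0.96529
Parallel ([0.96529], actuator driver, and flight-control processor): 1 − (1 − 0.96529)(1 − 0.75500)(1 − 0.87000) = 0.999

0.999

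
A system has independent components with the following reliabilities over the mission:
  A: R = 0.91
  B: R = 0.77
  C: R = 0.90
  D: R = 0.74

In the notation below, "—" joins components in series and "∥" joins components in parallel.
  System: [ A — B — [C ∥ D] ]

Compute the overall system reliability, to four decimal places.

0.6825

Parallel (C and D): 1 − (1 − 0.900000)(1 − 0.740000) = 0.974000
Series (A, B, and [0.974000]): 0.910000 × 0.770000 × 0.974000 = 0.6825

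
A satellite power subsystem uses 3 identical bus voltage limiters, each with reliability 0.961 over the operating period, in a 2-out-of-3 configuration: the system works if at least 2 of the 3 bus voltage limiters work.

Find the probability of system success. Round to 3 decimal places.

0.996

R = Σ_{i=2}^{3} C(3,i) p^i (1−p)^{3−i} with p = 0.961
C(3,2)·0.961^2·0.039^1 = 0.10805
C(3,3)·0.961^3·0.039^0 = 0.88750
Sum = 0.996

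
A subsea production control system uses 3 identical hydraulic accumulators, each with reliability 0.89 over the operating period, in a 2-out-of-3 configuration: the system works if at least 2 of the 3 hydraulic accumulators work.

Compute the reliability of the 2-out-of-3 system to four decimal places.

R = Σ_{i=2}^{3} C(3,i) p^i (1−p)^{3−i} with p = 0.89
C(3,2)·0.89^2·0.11^1 = 0.261393
C(3,3)·0.89^3·0.11^0 = 0.704969
Sum = 0.9664

0.9664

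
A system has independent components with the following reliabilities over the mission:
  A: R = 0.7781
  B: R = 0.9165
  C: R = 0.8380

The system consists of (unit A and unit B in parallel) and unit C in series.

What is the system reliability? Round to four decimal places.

Parallel (A and B): 1 − (1 − 0.778100)(1 − 0.916500) = 0.981471
Series ([0.981471] and C): 0.981471 × 0.838000 = 0.8225

0.8225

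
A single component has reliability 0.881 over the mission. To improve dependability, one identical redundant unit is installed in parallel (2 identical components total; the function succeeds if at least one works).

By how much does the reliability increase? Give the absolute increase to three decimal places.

R_before = 0.881
R_after = 1 − (1 − 0.881)^2 = 0.986
ΔR = 0.986 − 0.881 = 0.105

0.105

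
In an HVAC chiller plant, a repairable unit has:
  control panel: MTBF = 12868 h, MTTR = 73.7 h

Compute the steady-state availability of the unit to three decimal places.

0.994

A(control panel) = MTBF/(MTBF+MTTR) = 12868/(12868+73.7) = 0.994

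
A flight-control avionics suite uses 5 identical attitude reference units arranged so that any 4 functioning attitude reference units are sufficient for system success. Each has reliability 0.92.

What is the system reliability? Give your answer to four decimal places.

0.9456

R = Σ_{i=4}^{5} C(5,i) p^i (1−p)^{5−i} with p = 0.92
C(5,4)·0.92^4·0.08^1 = 0.286557
C(5,5)·0.92^5·0.08^0 = 0.659082
Sum = 0.9456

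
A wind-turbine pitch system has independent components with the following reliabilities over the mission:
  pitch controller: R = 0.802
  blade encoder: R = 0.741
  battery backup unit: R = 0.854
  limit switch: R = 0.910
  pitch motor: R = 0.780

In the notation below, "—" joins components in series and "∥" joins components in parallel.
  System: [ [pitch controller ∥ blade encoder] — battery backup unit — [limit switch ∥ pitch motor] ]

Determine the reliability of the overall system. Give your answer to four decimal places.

0.7942

Parallel (pitch controller and blade encoder): 1 − (1 − 0.802000)(1 − 0.741000) = 0.948718
Parallel (limit switch and pitch motor): 1 − (1 − 0.910000)(1 − 0.780000) = 0.980200
Series ([0.948718], battery backup unit, and [0.980200]): 0.948718 × 0.854000 × 0.980200 = 0.7942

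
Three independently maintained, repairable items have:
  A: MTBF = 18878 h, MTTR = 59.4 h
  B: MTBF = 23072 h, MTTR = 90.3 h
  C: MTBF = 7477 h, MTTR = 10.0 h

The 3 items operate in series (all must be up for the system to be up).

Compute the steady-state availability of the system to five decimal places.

A(A) = MTBF/(MTBF+MTTR) = 18878/(18878+59.4) = 0.996863
A(B) = MTBF/(MTBF+MTTR) = 23072/(23072+90.3) = 0.996101
A(C) = MTBF/(MTBF+MTTR) = 7477/(7477+10.0) = 0.998664
Series availability: 0.996863 × 0.996101 × 0.998664 = 0.99165

0.99165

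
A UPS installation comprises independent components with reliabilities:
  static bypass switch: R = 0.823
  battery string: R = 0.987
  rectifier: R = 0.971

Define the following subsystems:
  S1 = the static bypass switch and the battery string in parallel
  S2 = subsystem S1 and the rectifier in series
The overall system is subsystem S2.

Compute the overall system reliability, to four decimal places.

0.9688

Parallel (static bypass switch and battery string): 1 − (1 − 0.823000)(1 − 0.987000) = 0.997699
Series ([0.997699] and rectifier): 0.997699 × 0.971000 = 0.9688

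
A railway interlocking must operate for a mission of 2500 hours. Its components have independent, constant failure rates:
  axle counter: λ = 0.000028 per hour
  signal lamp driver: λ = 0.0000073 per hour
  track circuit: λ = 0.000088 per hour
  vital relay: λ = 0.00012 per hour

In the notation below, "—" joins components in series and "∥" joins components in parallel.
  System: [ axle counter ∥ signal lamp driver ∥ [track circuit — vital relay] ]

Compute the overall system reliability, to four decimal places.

0.9995

R(axle counter) = exp(−0.000028 × 2500) = 0.932394
R(signal lamp driver) = exp(−0.0000073 × 2500) = 0.981916
R(track circuit) = exp(−0.000088 × 2500) = 0.802519
R(vital relay) = exp(−0.00012 × 2500) = 0.740818
Series (track circuit and vital relay): 0.802519 × 0.740818 = 0.594521
Parallel (axle counter, signal lamp driver, and [0.594521]): 1 − (1 − 0.932394)(1 − 0.981916)(1 − 0.594521) = 0.9995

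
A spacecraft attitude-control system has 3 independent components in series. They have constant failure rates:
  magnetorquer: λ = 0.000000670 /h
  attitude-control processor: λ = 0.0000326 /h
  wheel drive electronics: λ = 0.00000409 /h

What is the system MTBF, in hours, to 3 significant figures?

Series of exponential components: λ_sys = Σ λ_i
λ_sys = 0.000000670 + 0.0000326 + 0.00000409 = 3.7360e-05 /h
MTBF = 1 / λ_sys = 26800 h

26800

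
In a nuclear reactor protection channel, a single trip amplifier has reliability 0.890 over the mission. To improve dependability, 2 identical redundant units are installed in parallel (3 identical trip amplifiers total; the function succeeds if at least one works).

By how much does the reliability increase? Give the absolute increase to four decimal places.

R_before = 0.890
R_after = 1 − (1 − 0.890)^3 = 0.9987
ΔR = 0.9987 − 0.890 = 0.1087

0.1087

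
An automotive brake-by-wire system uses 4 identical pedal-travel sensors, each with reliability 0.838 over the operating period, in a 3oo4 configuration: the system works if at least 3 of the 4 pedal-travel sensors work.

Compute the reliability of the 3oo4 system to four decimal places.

R = Σ_{i=3}^{4} C(4,i) p^i (1−p)^{4−i} with p = 0.838
C(4,3)·0.838^3·0.162^1 = 0.381335
C(4,4)·0.838^4·0.162^0 = 0.493147
Sum = 0.8745

0.8745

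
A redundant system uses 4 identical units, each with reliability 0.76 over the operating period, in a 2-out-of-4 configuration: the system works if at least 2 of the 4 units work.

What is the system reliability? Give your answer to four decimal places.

0.9547

R = Σ_{i=2}^{4} C(4,i) p^i (1−p)^{4−i} with p = 0.76
C(4,2)·0.76^2·0.24^2 = 0.199619
C(4,3)·0.76^3·0.24^1 = 0.421417
C(4,4)·0.76^4·0.24^0 = 0.333622
Sum = 0.9547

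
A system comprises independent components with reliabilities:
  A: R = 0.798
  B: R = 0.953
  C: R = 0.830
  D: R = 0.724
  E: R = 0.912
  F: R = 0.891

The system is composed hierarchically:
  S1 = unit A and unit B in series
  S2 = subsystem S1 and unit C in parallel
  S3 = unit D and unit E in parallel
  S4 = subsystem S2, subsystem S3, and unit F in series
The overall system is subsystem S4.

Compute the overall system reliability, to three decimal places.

0.834

Series (A and B): 0.79800 × 0.95300 = 0.76049
Parallel ([0.76049] and C): 1 − (1 − 0.76049)(1 − 0.83000) = 0.95928
Parallel (D and E): 1 − (1 − 0.72400)(1 − 0.91200) = 0.97571
Series ([0.95928], [0.97571], and F): 0.95928 × 0.97571 × 0.89100 = 0.834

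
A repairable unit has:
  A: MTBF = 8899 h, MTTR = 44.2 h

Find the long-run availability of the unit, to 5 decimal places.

A(A) = MTBF/(MTBF+MTTR) = 8899/(8899+44.2) = 0.99506

0.99506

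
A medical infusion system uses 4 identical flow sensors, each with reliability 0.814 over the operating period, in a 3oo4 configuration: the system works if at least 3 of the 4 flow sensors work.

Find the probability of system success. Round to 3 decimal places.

0.840

R = Σ_{i=3}^{4} C(4,i) p^i (1−p)^{4−i} with p = 0.814
C(4,3)·0.814^3·0.186^1 = 0.40128
C(4,4)·0.814^4·0.186^0 = 0.43903
Sum = 0.840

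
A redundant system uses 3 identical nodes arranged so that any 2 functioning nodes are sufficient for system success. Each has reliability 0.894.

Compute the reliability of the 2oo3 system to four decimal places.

0.9687

R = Σ_{i=2}^{3} C(3,i) p^i (1−p)^{3−i} with p = 0.894
C(3,2)·0.894^2·0.106^1 = 0.254157
C(3,3)·0.894^3·0.106^0 = 0.714517
Sum = 0.9687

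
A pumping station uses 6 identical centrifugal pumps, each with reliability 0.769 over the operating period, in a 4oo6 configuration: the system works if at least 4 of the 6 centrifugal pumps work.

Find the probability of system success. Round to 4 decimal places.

R = Σ_{i=4}^{6} C(6,i) p^i (1−p)^{6−i} with p = 0.769
C(6,4)·0.769^4·0.231^2 = 0.279911
C(6,5)·0.769^5·0.231^1 = 0.372730
C(6,6)·0.769^6·0.231^0 = 0.206804
Sum = 0.8594

0.8594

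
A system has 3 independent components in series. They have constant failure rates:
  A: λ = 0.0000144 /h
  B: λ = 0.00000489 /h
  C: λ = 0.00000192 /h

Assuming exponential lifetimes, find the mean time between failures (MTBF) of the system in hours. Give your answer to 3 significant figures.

Series of exponential components: λ_sys = Σ λ_i
λ_sys = 0.0000144 + 0.00000489 + 0.00000192 = 2.1210e-05 /h
MTBF = 1 / λ_sys = 47100 h

47100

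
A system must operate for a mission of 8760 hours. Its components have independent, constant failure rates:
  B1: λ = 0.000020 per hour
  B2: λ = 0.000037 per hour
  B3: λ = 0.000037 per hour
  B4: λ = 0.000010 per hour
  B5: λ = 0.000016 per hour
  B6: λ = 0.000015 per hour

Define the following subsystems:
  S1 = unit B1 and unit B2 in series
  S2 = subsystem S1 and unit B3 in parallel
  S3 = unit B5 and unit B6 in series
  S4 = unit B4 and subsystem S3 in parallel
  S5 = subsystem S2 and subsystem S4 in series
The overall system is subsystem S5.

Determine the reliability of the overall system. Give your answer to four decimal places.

R(B1) = exp(−0.000020 × 8760) = 0.839289
R(B2) = exp(−0.000037 × 8760) = 0.723163
R(B3) = exp(−0.000037 × 8760) = 0.723163
R(B4) = exp(−0.000010 × 8760) = 0.916127
R(B5) = exp(−0.000016 × 8760) = 0.869219
R(B6) = exp(−0.000015 × 8760) = 0.876867
Series (B1 and B2): 0.839289 × 0.723163 = 0.606943
Parallel ([0.606943] and B3): 1 − (1 − 0.606943)(1 − 0.723163) = 0.891187
Series (B5 and B6): 0.869219 × 0.876867 = 0.762189
Parallel (B4 and [0.762189]): 1 − (1 − 0.916127)(1 − 0.762189) = 0.980054
Series ([0.891187] and [0.980054]): 0.891187 × 0.980054 = 0.8734

0.8734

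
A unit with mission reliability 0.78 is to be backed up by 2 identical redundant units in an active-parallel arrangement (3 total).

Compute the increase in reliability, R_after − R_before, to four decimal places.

0.2094

R_before = 0.78
R_after = 1 − (1 − 0.78)^3 = 0.9894
ΔR = 0.9894 − 0.78 = 0.2094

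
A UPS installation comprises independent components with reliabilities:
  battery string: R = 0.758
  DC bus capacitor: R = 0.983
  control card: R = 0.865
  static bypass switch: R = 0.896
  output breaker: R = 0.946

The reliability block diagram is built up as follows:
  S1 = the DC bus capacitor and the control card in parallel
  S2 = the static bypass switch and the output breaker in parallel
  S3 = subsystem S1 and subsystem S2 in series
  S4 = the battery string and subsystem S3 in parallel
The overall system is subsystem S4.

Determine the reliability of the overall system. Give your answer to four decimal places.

Parallel (DC bus capacitor and control card): 1 − (1 − 0.983000)(1 − 0.865000) = 0.997705
Parallel (static bypass switch and output breaker): 1 − (1 − 0.896000)(1 − 0.946000) = 0.994384
Series ([0.997705] and [0.994384]): 0.997705 × 0.994384 = 0.992102
Parallel (battery string and [0.992102]): 1 − (1 − 0.758000)(1 − 0.992102) = 0.9981

0.9981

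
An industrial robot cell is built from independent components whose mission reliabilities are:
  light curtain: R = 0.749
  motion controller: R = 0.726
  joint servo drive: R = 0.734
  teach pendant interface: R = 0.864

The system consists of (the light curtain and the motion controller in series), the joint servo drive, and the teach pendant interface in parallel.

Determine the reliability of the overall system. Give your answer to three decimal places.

0.983

Series (light curtain and motion controller): 0.74900 × 0.72600 = 0.54377
Parallel ([0.54377], joint servo drive, and teach pendant interface): 1 − (1 − 0.54377)(1 − 0.73400)(1 − 0.86400) = 0.983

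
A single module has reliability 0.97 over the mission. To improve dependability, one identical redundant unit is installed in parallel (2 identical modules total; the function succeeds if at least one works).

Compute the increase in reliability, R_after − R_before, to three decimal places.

R_before = 0.97
R_after = 1 − (1 − 0.97)^2 = 0.999
ΔR = 0.999 − 0.97 = 0.029

0.029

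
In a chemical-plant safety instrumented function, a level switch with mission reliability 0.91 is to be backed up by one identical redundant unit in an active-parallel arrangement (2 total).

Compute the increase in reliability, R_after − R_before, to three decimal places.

0.082

R_before = 0.91
R_after = 1 − (1 − 0.91)^2 = 0.992
ΔR = 0.992 − 0.91 = 0.082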